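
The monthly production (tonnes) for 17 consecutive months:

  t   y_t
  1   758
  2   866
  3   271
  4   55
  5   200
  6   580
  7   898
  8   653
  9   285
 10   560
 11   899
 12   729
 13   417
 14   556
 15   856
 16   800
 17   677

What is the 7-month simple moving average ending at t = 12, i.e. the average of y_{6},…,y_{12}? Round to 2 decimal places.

657.71

Sum of periods 6–12: 580 + 898 + 653 + 285 + 560 + 899 + 729 = 4604
Divide by 7: 4604 / 7 = 657.71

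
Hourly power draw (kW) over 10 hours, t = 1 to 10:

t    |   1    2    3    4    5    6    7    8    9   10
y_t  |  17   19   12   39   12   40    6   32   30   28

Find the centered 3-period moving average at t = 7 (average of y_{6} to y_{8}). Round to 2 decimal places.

Sum of periods 6–8: 40 + 6 + 32 = 78
Divide by 3: 78 / 3 = 26.00

26.00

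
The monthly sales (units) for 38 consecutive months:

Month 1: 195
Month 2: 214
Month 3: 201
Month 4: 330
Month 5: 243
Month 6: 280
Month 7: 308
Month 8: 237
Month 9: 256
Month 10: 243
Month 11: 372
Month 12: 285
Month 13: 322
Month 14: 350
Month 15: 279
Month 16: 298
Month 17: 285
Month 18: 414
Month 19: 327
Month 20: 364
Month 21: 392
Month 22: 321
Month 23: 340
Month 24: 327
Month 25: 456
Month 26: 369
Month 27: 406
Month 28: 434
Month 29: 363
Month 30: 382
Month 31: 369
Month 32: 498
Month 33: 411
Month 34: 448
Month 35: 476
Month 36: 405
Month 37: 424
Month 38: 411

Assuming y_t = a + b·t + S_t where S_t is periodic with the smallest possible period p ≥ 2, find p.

7

First differences y_{t+1} − y_t: 19, -13, 129, -87, 37, 28, -71, 19, -13, 129, -87, 37, 28, -71, 19, -13, …
The difference pattern repeats every 7 terms and not for any smaller step, so p = 7.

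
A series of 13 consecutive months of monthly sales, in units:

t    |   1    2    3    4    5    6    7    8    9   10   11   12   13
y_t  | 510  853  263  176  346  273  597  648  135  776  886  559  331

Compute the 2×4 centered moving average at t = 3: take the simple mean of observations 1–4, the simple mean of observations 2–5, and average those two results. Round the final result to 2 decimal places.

Sum over 1–4: 510 + 853 + 263 + 176 = 1802
Sum over 2–5: 853 + 263 + 176 + 346 = 1638
CMA at t=3 = (1802 + 1638) / (2·4) = 3440 / 8 = 430.00

430.00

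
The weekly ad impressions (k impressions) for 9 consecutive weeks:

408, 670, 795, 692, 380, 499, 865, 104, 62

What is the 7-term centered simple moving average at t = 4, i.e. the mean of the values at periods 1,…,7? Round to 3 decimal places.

615.571

Sum of periods 1–7: 408 + 670 + 795 + 692 + 380 + 499 + 865 = 4309
Divide by 7: 4309 / 7 = 615.571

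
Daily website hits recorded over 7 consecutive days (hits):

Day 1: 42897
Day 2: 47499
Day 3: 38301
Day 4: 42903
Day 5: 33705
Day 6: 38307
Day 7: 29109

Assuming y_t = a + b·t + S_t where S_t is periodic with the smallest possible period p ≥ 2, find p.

2

First differences y_{t+1} − y_t: 4602, -9198, 4602, -9198, 4602, -9198, …
The difference pattern repeats every 2 terms and not for any smaller step, so p = 2.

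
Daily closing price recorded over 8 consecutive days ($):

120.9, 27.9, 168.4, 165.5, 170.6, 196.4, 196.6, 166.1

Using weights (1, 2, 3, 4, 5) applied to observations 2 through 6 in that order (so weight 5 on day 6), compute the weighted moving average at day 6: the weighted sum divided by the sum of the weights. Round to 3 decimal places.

168.373

Weighted sum: 1·27.9 + 2·168.4 + 3·165.5 + 4·170.6 + 5·196.4 = 27.9 + 336.8 + 496.5 + 682.4 + 982.0 = 2525.6
Weight total: 1 + 2 + 3 + 4 + 5 = 15
WMA = 2525.6 / 15 = 168.373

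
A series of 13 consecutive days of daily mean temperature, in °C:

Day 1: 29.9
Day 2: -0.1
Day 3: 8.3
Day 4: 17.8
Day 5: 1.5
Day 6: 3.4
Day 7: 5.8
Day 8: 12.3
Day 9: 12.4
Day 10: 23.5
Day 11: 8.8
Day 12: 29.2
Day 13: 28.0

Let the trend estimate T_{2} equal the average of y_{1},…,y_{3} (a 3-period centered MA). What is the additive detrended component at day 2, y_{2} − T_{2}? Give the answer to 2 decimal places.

-12.80

Trend T_2 = (29.9 + (-0.1) + 8.3) / 3 = 38.1/3 = 12.7000
Detrended value: -0.1 − 12.7000 = -12.80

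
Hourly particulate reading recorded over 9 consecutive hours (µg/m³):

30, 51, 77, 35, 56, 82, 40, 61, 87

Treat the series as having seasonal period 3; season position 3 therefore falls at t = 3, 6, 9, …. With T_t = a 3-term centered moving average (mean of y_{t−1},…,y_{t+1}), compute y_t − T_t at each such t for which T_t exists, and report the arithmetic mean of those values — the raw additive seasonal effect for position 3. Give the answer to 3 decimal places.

22.667

Season position 3 occurs at t = 3, 6 (where T_t is defined).
t=3: T_3 = 54.33333; y_3 − T_3 = 77 − 54.33333 = 22.66667
t=6: T_6 = 59.33333; y_6 − T_6 = 82 − 59.33333 = 22.66667
Mean deviation: (22.66667 + 22.66667) / 2 = 22.667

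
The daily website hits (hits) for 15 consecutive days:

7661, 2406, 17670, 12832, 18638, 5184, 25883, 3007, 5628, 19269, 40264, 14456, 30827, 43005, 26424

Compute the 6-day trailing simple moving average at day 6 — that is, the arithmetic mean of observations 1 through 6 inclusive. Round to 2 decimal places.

Sum of periods 1–6: 7661 + 2406 + 17670 + 12832 + 18638 + 5184 = 64391
Divide by 6: 64391 / 6 = 10731.83

10731.83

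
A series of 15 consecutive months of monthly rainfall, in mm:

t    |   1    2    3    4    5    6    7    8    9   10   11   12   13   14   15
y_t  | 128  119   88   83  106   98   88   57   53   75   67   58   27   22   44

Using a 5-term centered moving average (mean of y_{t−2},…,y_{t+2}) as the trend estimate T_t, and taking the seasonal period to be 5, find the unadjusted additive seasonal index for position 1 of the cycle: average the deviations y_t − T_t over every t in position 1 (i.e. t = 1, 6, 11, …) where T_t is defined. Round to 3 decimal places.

Season position 1 occurs at t = 6, 11 (where T_t is defined).
t=6: T_6 = 86.40000; y_6 − T_6 = 98 − 86.40000 = 11.60000
t=11: T_11 = 56.00000; y_11 − T_11 = 67 − 56.00000 = 11.00000
Mean deviation: (11.60000 + 11.00000) / 2 = 11.300

11.300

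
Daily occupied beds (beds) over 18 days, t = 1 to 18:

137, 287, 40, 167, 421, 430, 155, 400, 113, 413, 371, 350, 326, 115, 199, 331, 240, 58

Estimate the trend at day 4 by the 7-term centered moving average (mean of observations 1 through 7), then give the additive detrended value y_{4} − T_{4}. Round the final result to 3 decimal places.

-66.857

Trend T_4 = (137 + 287 + 40 + 167 + 421 + 430 + 155) / 7 = 1637/7 = 233.85714
Detrended value: 167 − 233.85714 = -66.857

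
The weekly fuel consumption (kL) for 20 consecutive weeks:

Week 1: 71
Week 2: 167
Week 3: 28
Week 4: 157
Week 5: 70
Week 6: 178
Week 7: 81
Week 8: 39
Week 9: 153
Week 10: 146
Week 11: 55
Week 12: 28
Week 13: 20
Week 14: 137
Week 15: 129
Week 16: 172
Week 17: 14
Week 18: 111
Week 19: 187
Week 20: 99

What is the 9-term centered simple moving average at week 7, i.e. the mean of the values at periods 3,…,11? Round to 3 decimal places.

Sum of periods 3–11: 28 + 157 + 70 + 178 + 81 + 39 + 153 + 146 + 55 = 907
Divide by 9: 907 / 9 = 100.778

100.778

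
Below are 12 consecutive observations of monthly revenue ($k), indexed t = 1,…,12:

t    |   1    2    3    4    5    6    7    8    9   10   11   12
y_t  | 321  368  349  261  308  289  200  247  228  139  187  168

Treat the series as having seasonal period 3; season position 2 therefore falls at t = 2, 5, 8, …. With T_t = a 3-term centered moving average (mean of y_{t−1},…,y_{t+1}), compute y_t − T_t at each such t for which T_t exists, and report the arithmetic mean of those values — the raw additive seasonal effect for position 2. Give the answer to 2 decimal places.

22.08

Season position 2 occurs at t = 2, 5, 8, 11 (where T_t is defined).
t=2: T_2 = 346.0000; y_2 − T_2 = 368 − 346.0000 = 22.0000
t=5: T_5 = 286.0000; y_5 − T_5 = 308 − 286.0000 = 22.0000
t=8: T_8 = 225.0000; y_8 − T_8 = 247 − 225.0000 = 22.0000
t=11: T_11 = 164.6667; y_11 − T_11 = 187 − 164.6667 = 22.3333
Mean deviation: (22.0000 + 22.0000 + 22.0000 + 22.3333) / 4 = 22.08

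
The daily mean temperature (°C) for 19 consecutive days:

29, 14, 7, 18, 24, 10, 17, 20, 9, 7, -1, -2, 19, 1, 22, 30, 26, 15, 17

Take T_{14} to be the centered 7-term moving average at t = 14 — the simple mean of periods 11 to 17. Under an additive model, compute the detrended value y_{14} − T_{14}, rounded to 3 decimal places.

-12.571

Trend T_14 = ((-1) + (-2) + 19 + 1 + 22 + 30 + 26) / 7 = 95/7 = 13.57143
Detrended value: 1 − 13.57143 = -12.571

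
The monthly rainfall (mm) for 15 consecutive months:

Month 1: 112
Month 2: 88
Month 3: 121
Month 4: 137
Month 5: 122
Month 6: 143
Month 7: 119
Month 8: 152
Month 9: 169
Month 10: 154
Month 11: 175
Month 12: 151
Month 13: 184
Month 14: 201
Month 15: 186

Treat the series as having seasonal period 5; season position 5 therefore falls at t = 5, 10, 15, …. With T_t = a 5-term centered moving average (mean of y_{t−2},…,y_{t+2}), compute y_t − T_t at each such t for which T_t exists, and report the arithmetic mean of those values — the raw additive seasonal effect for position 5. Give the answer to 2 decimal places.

-6.30

Season position 5 occurs at t = 5, 10 (where T_t is defined).
t=5: T_5 = 128.4000; y_5 − T_5 = 122 − 128.4000 = -6.4000
t=10: T_10 = 160.2000; y_10 − T_10 = 154 − 160.2000 = -6.2000
Mean deviation: (-6.4000 + -6.2000) / 2 = -6.30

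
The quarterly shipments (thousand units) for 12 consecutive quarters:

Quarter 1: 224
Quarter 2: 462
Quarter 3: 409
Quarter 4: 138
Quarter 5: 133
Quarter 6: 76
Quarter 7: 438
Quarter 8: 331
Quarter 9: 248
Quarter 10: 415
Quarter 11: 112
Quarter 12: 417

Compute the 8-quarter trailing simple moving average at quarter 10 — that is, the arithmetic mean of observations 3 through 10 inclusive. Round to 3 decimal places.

273.500

Sum of periods 3–10: 409 + 138 + 133 + 76 + 438 + 331 + 248 + 415 = 2188
Divide by 8: 2188 / 8 = 273.500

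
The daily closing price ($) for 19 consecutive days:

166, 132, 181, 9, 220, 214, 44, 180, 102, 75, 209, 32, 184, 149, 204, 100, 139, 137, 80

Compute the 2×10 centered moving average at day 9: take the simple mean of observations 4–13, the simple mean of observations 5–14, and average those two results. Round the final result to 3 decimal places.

Sum over 4–13: 9 + 220 + 214 + 44 + 180 + 102 + 75 + 209 + 32 + 184 = 1269
Sum over 5–14: 220 + 214 + 44 + 180 + 102 + 75 + 209 + 32 + 184 + 149 = 1409
CMA at t=9 = (1269 + 1409) / (2·10) = 2678 / 20 = 133.900

133.900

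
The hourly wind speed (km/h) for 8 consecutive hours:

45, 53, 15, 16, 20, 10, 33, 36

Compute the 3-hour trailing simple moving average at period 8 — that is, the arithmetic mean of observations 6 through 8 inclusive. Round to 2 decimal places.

26.33

Sum of periods 6–8: 10 + 33 + 36 = 79
Divide by 3: 79 / 3 = 26.33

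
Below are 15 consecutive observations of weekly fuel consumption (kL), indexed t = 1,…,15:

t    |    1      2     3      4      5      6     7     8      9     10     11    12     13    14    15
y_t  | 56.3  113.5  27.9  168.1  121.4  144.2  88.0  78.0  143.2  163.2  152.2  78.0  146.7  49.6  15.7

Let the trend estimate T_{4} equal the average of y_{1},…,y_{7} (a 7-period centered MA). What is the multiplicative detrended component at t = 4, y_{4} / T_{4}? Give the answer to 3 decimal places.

Trend T_4 = (56.3 + 113.5 + 27.9 + 168.1 + 121.4 + 144.2 + 88.0) / 7 = 719.4/7 = 102.77143
Ratio to trend: 168.1 / 102.77143 = 1.636

1.636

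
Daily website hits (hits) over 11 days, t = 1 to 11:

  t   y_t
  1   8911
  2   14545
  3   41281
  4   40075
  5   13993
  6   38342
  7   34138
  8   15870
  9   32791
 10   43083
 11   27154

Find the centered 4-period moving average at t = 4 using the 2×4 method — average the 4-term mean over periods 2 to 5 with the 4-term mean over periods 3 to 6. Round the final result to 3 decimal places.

Sum over 2–5: 14545 + 41281 + 40075 + 13993 = 109894
Sum over 3–6: 41281 + 40075 + 13993 + 38342 = 133691
CMA at t=4 = (109894 + 133691) / (2·4) = 243585 / 8 = 30448.125

30448.125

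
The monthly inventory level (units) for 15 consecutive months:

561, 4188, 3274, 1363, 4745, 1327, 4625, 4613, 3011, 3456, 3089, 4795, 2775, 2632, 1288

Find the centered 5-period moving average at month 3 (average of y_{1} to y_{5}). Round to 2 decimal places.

2826.20

Sum of periods 1–5: 561 + 4188 + 3274 + 1363 + 4745 = 14131
Divide by 5: 14131 / 5 = 2826.20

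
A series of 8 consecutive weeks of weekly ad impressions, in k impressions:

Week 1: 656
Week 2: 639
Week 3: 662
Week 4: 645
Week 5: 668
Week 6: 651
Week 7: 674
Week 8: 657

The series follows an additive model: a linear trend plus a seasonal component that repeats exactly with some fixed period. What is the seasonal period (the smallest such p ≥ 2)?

First differences y_{t+1} − y_t: -17, 23, -17, 23, -17, 23, …
The difference pattern repeats every 2 terms and not for any smaller step, so p = 2.

2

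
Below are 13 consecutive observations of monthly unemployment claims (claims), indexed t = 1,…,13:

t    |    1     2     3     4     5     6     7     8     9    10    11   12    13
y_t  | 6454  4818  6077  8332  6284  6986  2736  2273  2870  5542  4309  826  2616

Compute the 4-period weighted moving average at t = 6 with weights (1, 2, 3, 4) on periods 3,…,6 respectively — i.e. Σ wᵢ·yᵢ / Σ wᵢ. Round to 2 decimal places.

Weighted sum: 1·6077 + 2·8332 + 3·6284 + 4·6986 = 6077 + 16664 + 18852 + 27944 = 69537
Weight total: 1 + 2 + 3 + 4 = 10
WMA = 69537 / 10 = 6953.70

6953.70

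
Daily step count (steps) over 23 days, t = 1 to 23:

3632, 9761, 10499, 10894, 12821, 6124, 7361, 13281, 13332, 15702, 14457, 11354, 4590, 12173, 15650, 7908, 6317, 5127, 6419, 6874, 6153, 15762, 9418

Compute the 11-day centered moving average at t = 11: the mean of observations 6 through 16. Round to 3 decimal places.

11084.727

Sum of periods 6–16: 6124 + 7361 + 13281 + 13332 + 15702 + 14457 + 11354 + 4590 + 12173 + 15650 + 7908 = 121932
Divide by 11: 121932 / 11 = 11084.727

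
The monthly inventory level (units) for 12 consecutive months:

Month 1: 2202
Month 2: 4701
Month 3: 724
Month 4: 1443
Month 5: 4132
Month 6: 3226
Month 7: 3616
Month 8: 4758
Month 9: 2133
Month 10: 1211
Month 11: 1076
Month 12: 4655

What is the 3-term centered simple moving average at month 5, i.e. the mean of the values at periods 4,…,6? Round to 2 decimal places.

2933.67

Sum of periods 4–6: 1443 + 4132 + 3226 = 8801
Divide by 3: 8801 / 3 = 2933.67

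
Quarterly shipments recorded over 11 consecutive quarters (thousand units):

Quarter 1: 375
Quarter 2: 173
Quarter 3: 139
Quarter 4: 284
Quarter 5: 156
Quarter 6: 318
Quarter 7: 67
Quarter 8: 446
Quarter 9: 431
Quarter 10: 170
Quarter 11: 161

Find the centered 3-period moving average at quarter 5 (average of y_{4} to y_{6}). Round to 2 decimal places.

Sum of periods 4–6: 284 + 156 + 318 = 758
Divide by 3: 758 / 3 = 252.67

252.67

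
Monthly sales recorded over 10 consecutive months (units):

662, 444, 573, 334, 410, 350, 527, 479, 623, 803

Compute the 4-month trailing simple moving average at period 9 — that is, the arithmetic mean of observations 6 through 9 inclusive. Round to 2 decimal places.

494.75

Sum of periods 6–9: 350 + 527 + 479 + 623 = 1979
Divide by 4: 1979 / 4 = 494.75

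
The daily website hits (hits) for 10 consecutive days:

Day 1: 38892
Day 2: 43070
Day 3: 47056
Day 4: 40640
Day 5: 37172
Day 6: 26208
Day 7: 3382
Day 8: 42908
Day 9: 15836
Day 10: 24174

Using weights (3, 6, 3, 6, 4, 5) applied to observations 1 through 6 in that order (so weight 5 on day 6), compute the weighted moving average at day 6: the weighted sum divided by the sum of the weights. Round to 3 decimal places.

38512.296

Weighted sum: 3·38892 + 6·43070 + 3·47056 + 6·40640 + 4·37172 + 5·26208 = 116676 + 258420 + 141168 + 243840 + 148688 + 131040 = 1039832
Weight total: 3 + 6 + 3 + 6 + 4 + 5 = 27
WMA = 1039832 / 27 = 38512.296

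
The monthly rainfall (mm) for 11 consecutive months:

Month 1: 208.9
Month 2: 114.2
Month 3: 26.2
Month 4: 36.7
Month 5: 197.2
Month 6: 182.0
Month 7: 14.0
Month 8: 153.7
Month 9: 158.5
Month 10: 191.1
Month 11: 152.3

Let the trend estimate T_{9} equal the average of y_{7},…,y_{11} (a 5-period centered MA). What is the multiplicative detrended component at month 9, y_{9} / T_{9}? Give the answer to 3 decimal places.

Trend T_9 = (14.0 + 153.7 + 158.5 + 191.1 + 152.3) / 5 = 669.6/5 = 133.92000
Ratio to trend: 158.5 / 133.92000 = 1.184

1.184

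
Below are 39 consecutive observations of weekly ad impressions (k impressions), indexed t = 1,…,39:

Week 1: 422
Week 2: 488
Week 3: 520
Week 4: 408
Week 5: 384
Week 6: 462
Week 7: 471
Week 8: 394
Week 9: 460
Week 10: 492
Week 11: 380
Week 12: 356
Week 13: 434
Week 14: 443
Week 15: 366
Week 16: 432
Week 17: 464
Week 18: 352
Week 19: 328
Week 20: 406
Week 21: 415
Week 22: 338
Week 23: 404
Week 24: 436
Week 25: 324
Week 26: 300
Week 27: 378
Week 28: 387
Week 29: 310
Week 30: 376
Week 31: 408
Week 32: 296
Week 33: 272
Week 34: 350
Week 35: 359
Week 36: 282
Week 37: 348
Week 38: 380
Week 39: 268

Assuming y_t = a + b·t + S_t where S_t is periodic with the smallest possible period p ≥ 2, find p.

First differences y_{t+1} − y_t: 66, 32, -112, -24, 78, 9, -77, 66, 32, -112, -24, 78, 9, -77, 66, 32, …
The difference pattern repeats every 7 terms and not for any smaller step, so p = 7.

7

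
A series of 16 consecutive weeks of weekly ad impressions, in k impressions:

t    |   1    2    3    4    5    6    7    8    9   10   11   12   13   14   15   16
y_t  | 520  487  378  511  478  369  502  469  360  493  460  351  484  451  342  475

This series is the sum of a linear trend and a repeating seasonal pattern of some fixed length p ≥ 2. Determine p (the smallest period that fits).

3

First differences y_{t+1} − y_t: -33, -109, 133, -33, -109, 133, -33, -109, …
The difference pattern repeats every 3 terms and not for any smaller step, so p = 3.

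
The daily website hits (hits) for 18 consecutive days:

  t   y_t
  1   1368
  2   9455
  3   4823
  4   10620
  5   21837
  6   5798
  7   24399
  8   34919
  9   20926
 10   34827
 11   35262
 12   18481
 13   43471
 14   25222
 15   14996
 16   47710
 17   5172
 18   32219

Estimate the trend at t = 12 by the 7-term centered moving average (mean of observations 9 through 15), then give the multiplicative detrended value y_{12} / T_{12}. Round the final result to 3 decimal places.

0.670

Trend T_12 = (20926 + 34827 + 35262 + 18481 + 43471 + 25222 + 14996) / 7 = 193185/7 = 27597.85714
Ratio to trend: 18481 / 27597.85714 = 0.670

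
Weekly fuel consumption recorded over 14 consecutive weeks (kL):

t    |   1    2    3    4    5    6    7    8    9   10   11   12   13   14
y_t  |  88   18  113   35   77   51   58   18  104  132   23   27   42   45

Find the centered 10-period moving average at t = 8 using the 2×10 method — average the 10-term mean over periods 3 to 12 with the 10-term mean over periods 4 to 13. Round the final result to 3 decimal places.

Sum over 3–12: 113 + 35 + 77 + 51 + 58 + 18 + 104 + 132 + 23 + 27 = 638
Sum over 4–13: 35 + 77 + 51 + 58 + 18 + 104 + 132 + 23 + 27 + 42 = 567
CMA at t=8 = (638 + 567) / (2·10) = 1205 / 20 = 60.250

60.250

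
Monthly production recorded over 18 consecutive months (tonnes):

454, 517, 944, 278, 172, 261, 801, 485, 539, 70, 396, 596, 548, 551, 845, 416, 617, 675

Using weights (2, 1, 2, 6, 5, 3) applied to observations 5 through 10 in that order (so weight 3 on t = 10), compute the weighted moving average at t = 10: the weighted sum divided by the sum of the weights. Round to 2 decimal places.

422.21

Weighted sum: 2·172 + 1·261 + 2·801 + 6·485 + 5·539 + 3·70 = 344 + 261 + 1602 + 2910 + 2695 + 210 = 8022
Weight total: 2 + 1 + 2 + 6 + 5 + 3 = 19
WMA = 8022 / 19 = 422.21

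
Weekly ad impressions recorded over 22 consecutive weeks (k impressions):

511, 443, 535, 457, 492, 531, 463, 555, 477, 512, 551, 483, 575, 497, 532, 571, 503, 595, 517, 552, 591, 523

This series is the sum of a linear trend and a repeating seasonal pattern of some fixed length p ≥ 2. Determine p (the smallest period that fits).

First differences y_{t+1} − y_t: -68, 92, -78, 35, 39, -68, 92, -78, 35, 39, -68, 92, …
The difference pattern repeats every 5 terms and not for any smaller step, so p = 5.

5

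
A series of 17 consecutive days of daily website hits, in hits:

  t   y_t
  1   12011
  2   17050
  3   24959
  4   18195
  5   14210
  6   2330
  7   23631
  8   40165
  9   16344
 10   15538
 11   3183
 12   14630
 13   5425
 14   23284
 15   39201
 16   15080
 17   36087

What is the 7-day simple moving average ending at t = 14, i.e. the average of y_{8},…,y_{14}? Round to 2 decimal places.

16938.43

Sum of periods 8–14: 40165 + 16344 + 15538 + 3183 + 14630 + 5425 + 23284 = 118569
Divide by 7: 118569 / 7 = 16938.43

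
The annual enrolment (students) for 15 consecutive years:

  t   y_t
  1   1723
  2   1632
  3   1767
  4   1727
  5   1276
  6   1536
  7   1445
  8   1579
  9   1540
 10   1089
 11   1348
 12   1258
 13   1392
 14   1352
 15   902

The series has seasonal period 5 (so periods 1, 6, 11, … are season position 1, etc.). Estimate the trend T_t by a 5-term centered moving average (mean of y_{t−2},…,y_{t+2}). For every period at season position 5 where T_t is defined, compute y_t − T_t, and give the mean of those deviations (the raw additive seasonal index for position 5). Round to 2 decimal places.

-274.00

Season position 5 occurs at t = 5, 10 (where T_t is defined).
t=5: T_5 = 1550.2000; y_5 − T_5 = 1276 − 1550.2000 = -274.2000
t=10: T_10 = 1362.8000; y_10 − T_10 = 1089 − 1362.8000 = -273.8000
Mean deviation: (-274.2000 + -273.8000) / 2 = -274.00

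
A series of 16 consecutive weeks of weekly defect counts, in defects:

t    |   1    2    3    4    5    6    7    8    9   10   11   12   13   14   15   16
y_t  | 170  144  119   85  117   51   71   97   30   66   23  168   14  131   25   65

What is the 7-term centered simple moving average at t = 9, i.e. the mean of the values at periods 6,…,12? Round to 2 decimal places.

72.29

Sum of periods 6–12: 51 + 71 + 97 + 30 + 66 + 23 + 168 = 506
Divide by 7: 506 / 7 = 72.29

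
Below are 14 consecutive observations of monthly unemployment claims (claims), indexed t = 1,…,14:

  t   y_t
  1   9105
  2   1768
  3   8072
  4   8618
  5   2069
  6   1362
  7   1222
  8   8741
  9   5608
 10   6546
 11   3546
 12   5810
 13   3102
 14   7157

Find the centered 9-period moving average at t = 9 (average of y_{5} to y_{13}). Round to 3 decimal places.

Sum of periods 5–13: 2069 + 1362 + 1222 + 8741 + 5608 + 6546 + 3546 + 5810 + 3102 = 38006
Divide by 9: 38006 / 9 = 4222.889

4222.889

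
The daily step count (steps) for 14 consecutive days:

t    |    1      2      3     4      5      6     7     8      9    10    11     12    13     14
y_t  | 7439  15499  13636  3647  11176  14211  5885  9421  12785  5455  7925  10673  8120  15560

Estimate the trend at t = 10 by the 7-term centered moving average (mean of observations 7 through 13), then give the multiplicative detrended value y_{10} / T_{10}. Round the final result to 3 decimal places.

Trend T_10 = (5885 + 9421 + 12785 + 5455 + 7925 + 10673 + 8120) / 7 = 60264/7 = 8609.14286
Ratio to trend: 5455 / 8609.14286 = 0.634

0.634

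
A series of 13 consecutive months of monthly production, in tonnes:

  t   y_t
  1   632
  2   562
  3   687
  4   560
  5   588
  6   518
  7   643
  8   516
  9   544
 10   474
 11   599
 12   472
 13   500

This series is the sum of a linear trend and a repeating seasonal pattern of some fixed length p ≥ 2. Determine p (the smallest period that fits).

4

First differences y_{t+1} − y_t: -70, 125, -127, 28, -70, 125, -127, 28, -70, 125, …
The difference pattern repeats every 4 terms and not for any smaller step, so p = 4.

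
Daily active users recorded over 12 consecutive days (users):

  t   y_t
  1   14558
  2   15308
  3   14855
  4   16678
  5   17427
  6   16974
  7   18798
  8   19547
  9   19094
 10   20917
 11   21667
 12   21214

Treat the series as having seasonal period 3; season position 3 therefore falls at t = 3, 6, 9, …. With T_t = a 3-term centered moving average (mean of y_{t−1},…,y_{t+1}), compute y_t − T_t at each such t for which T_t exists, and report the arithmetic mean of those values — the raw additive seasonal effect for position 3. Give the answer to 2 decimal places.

Season position 3 occurs at t = 3, 6, 9 (where T_t is defined).
t=3: T_3 = 15613.6667; y_3 − T_3 = 14855 − 15613.6667 = -758.6667
t=6: T_6 = 17733.0000; y_6 − T_6 = 16974 − 17733.0000 = -759.0000
t=9: T_9 = 19852.6667; y_9 − T_9 = 19094 − 19852.6667 = -758.6667
Mean deviation: (-758.6667 + -759.0000 + -758.6667) / 3 = -758.78

-758.78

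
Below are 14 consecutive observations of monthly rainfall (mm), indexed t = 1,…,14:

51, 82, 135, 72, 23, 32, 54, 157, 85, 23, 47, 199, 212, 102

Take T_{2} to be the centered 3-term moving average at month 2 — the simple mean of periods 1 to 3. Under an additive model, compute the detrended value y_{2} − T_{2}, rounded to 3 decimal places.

Trend T_2 = (51 + 82 + 135) / 3 = 268/3 = 89.33333
Detrended value: 82 − 89.33333 = -7.333

-7.333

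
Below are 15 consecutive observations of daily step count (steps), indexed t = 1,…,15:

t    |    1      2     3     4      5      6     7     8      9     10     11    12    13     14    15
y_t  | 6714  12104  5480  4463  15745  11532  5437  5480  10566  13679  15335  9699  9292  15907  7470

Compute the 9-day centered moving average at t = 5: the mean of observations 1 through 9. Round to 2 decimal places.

8613.44

Sum of periods 1–9: 6714 + 12104 + 5480 + 4463 + 15745 + 11532 + 5437 + 5480 + 10566 = 77521
Divide by 9: 77521 / 9 = 8613.44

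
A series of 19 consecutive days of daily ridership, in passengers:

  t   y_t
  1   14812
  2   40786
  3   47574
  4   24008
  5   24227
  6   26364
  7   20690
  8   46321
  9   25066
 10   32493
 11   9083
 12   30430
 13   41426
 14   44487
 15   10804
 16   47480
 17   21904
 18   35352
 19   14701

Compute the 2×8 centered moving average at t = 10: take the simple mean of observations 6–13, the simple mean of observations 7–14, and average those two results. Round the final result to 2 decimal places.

30116.81

Sum over 6–13: 26364 + 20690 + 46321 + 25066 + 32493 + 9083 + 30430 + 41426 = 231873
Sum over 7–14: 20690 + 46321 + 25066 + 32493 + 9083 + 30430 + 41426 + 44487 = 249996
CMA at t=10 = (231873 + 249996) / (2·8) = 481869 / 16 = 30116.81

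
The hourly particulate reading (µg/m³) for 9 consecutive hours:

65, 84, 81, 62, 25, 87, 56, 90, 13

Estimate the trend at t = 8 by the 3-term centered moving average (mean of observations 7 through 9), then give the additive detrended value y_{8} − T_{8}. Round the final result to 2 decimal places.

37.00

Trend T_8 = (56 + 90 + 13) / 3 = 159/3 = 53.0000
Detrended value: 90 − 53.0000 = 37.00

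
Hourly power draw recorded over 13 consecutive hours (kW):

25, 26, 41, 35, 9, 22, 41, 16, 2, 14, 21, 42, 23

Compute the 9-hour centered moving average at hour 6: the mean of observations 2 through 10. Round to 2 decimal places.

22.89

Sum of periods 2–10: 26 + 41 + 35 + 9 + 22 + 41 + 16 + 2 + 14 = 206
Divide by 9: 206 / 9 = 22.89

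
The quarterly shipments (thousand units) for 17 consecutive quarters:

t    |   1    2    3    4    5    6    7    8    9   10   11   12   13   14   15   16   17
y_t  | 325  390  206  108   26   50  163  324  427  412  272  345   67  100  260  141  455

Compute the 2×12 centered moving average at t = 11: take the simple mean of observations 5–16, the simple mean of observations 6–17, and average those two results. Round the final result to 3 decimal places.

233.458

Sum over 5–16: 26 + 50 + 163 + 324 + 427 + 412 + 272 + 345 + 67 + 100 + 260 + 141 = 2587
Sum over 6–17: 50 + 163 + 324 + 427 + 412 + 272 + 345 + 67 + 100 + 260 + 141 + 455 = 3016
CMA at t=11 = (2587 + 3016) / (2·12) = 5603 / 24 = 233.458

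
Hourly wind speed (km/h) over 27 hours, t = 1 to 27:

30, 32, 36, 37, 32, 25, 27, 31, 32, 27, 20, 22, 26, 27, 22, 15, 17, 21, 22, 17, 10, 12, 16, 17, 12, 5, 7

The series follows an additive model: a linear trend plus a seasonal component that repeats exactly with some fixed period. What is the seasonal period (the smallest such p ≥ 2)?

5

First differences y_{t+1} − y_t: 2, 4, 1, -5, -7, 2, 4, 1, -5, -7, 2, 4, …
The difference pattern repeats every 5 terms and not for any smaller step, so p = 5.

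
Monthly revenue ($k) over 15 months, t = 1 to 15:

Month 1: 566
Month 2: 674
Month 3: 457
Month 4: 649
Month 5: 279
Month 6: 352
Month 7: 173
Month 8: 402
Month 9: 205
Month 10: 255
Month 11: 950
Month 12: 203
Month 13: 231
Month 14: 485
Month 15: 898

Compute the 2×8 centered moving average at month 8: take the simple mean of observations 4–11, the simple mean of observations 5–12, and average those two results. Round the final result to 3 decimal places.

380.250

Sum over 4–11: 649 + 279 + 352 + 173 + 402 + 205 + 255 + 950 = 3265
Sum over 5–12: 279 + 352 + 173 + 402 + 205 + 255 + 950 + 203 = 2819
CMA at t=8 = (3265 + 2819) / (2·8) = 6084 / 16 = 380.250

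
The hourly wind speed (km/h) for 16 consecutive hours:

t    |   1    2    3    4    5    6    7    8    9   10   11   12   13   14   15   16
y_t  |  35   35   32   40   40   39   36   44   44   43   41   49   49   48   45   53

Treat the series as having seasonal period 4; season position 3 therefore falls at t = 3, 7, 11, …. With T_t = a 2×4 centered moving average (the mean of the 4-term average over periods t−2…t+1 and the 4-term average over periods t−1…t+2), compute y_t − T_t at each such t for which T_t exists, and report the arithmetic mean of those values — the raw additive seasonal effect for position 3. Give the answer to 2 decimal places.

-4.08

Season position 3 occurs at t = 3, 7, 11 (where T_t is defined).
t=3: T_3 = 36.1250; y_3 − T_3 = 32 − 36.1250 = -4.1250
t=7: T_7 = 40.2500; y_7 − T_7 = 36 − 40.2500 = -4.2500
t=11: T_11 = 44.8750; y_11 − T_11 = 41 − 44.8750 = -3.8750
Mean deviation: (-4.1250 + -4.2500 + -3.8750) / 3 = -4.08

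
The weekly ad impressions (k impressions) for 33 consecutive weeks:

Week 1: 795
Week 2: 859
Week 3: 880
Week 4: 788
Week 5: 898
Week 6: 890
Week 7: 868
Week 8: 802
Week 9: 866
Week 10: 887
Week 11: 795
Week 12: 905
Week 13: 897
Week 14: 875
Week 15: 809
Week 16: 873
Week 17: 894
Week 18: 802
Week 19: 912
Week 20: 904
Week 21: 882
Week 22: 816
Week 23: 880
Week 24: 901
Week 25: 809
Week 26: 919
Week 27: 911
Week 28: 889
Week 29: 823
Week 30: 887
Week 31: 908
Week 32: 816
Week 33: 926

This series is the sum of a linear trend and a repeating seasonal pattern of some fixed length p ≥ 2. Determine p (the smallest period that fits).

First differences y_{t+1} − y_t: 64, 21, -92, 110, -8, -22, -66, 64, 21, -92, 110, -8, -22, -66, 64, 21, …
The difference pattern repeats every 7 terms and not for any smaller step, so p = 7.

7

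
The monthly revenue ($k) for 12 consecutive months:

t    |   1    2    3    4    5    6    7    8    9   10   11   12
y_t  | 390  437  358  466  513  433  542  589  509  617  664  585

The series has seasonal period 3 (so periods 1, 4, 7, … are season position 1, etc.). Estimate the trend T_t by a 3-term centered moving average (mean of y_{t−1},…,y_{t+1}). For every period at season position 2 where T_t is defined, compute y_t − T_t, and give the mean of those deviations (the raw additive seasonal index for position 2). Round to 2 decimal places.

Season position 2 occurs at t = 2, 5, 8, 11 (where T_t is defined).
t=2: T_2 = 395.0000; y_2 − T_2 = 437 − 395.0000 = 42.0000
t=5: T_5 = 470.6667; y_5 − T_5 = 513 − 470.6667 = 42.3333
t=8: T_8 = 546.6667; y_8 − T_8 = 589 − 546.6667 = 42.3333
t=11: T_11 = 622.0000; y_11 − T_11 = 664 − 622.0000 = 42.0000
Mean deviation: (42.0000 + 42.3333 + 42.3333 + 42.0000) / 4 = 42.17

42.17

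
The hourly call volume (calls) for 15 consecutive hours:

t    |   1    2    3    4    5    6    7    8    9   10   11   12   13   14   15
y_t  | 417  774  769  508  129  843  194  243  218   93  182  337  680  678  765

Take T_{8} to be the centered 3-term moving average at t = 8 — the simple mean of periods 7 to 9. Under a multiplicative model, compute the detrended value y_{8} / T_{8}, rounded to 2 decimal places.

Trend T_8 = (194 + 243 + 218) / 3 = 655/3 = 218.3333
Ratio to trend: 243 / 218.3333 = 1.11

1.11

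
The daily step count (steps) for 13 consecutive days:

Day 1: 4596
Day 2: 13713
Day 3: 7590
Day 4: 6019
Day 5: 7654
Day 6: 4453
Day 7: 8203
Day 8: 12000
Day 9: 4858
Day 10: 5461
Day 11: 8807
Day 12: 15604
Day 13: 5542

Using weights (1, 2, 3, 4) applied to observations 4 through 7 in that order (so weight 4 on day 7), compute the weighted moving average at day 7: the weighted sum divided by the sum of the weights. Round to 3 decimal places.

Weighted sum: 1·6019 + 2·7654 + 3·4453 + 4·8203 = 6019 + 15308 + 13359 + 32812 = 67498
Weight total: 1 + 2 + 3 + 4 = 10
WMA = 67498 / 10 = 6749.800

6749.800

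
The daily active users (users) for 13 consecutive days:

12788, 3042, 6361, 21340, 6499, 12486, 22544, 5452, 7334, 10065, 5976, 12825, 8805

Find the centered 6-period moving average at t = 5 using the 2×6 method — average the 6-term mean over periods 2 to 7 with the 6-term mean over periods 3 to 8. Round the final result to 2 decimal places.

12246.17

Sum over 2–7: 3042 + 6361 + 21340 + 6499 + 12486 + 22544 = 72272
Sum over 3–8: 6361 + 21340 + 6499 + 12486 + 22544 + 5452 = 74682
CMA at t=5 = (72272 + 74682) / (2·6) = 146954 / 12 = 12246.17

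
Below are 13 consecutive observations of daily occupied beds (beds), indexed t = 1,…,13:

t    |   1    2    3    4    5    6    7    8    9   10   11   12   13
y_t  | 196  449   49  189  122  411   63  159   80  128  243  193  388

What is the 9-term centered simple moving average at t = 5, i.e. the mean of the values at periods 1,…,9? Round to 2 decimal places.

Sum of periods 1–9: 196 + 449 + 49 + 189 + 122 + 411 + 63 + 159 + 80 = 1718
Divide by 9: 1718 / 9 = 190.89

190.89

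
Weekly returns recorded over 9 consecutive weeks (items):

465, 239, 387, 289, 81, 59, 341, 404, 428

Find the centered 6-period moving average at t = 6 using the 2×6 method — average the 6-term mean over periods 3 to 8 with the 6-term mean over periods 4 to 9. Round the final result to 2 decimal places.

263.58

Sum over 3–8: 387 + 289 + 81 + 59 + 341 + 404 = 1561
Sum over 4–9: 289 + 81 + 59 + 341 + 404 + 428 = 1602
CMA at t=6 = (1561 + 1602) / (2·6) = 3163 / 12 = 263.58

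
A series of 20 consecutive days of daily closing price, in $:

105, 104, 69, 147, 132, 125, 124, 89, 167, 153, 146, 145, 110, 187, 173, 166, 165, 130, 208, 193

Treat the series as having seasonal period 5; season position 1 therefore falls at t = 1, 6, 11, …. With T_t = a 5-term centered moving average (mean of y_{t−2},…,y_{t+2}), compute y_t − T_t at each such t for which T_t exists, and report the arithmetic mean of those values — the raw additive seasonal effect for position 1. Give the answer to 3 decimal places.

1.733

Season position 1 occurs at t = 6, 11, 16 (where T_t is defined).
t=6: T_6 = 123.40000; y_6 − T_6 = 125 − 123.40000 = 1.60000
t=11: T_11 = 144.20000; y_11 − T_11 = 146 − 144.20000 = 1.80000
t=16: T_16 = 164.20000; y_16 − T_16 = 166 − 164.20000 = 1.80000
Mean deviation: (1.60000 + 1.80000 + 1.80000) / 3 = 1.733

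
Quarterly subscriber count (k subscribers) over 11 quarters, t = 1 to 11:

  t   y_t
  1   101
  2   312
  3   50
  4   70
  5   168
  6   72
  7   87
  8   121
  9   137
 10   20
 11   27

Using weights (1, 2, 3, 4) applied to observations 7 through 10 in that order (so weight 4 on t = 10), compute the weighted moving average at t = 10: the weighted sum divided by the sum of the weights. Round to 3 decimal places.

82.000

Weighted sum: 1·87 + 2·121 + 3·137 + 4·20 = 87 + 242 + 411 + 80 = 820
Weight total: 1 + 2 + 3 + 4 = 10
WMA = 820 / 10 = 82.000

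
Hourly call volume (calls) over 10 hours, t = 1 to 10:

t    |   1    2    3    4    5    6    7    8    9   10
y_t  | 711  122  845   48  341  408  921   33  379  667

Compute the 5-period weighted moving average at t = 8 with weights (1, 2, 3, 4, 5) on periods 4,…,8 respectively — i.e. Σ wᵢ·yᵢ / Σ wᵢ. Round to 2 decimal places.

386.87

Weighted sum: 1·48 + 2·341 + 3·408 + 4·921 + 5·33 = 48 + 682 + 1224 + 3684 + 165 = 5803
Weight total: 1 + 2 + 3 + 4 + 5 = 15
WMA = 5803 / 15 = 386.87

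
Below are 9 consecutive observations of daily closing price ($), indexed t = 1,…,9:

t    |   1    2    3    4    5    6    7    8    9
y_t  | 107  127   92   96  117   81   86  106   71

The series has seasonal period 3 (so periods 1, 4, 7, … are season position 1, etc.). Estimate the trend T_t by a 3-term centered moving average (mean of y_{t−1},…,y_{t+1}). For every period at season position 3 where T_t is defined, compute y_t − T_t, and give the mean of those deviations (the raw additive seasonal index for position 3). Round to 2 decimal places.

Season position 3 occurs at t = 3, 6 (where T_t is defined).
t=3: T_3 = 105.0000; y_3 − T_3 = 92 − 105.0000 = -13.0000
t=6: T_6 = 94.6667; y_6 − T_6 = 81 − 94.6667 = -13.6667
Mean deviation: (-13.0000 + -13.6667) / 2 = -13.33

-13.33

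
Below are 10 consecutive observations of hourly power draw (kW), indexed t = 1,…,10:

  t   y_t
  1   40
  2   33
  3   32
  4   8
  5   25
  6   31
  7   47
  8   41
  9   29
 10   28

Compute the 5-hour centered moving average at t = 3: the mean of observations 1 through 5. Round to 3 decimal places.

27.600

Sum of periods 1–5: 40 + 33 + 32 + 8 + 25 = 138
Divide by 5: 138 / 5 = 27.600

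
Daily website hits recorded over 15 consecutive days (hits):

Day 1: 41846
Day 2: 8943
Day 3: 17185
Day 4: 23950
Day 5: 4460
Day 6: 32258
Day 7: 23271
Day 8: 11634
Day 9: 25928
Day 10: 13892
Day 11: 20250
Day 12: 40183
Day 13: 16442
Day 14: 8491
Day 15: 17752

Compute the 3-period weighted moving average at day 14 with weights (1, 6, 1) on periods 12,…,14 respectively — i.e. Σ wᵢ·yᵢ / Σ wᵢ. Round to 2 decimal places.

Weighted sum: 1·40183 + 6·16442 + 1·8491 = 40183 + 98652 + 8491 = 147326
Weight total: 1 + 6 + 1 = 8
WMA = 147326 / 8 = 18415.75

18415.75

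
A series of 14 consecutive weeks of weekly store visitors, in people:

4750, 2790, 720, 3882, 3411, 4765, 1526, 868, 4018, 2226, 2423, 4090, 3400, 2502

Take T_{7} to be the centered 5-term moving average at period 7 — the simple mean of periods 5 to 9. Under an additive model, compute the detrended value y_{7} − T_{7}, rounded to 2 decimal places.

Trend T_7 = (3411 + 4765 + 1526 + 868 + 4018) / 5 = 14588/5 = 2917.6000
Detrended value: 1526 − 2917.6000 = -1391.60

-1391.60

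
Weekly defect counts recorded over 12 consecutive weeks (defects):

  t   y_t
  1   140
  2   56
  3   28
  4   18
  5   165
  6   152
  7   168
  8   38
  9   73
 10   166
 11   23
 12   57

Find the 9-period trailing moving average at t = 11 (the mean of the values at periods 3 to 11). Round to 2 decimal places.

Sum of periods 3–11: 28 + 18 + 165 + 152 + 168 + 38 + 73 + 166 + 23 = 831
Divide by 9: 831 / 9 = 92.33

92.33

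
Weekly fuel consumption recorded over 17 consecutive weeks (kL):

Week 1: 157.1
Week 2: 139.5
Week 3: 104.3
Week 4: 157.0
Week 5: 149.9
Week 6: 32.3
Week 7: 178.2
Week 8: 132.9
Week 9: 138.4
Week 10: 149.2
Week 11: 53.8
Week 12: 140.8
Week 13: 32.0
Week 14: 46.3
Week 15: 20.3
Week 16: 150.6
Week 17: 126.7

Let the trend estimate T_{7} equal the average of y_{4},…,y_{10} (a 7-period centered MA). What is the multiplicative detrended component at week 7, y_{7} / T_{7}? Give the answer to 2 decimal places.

Trend T_7 = (157.0 + 149.9 + 32.3 + 178.2 + 132.9 + 138.4 + 149.2) / 7 = 937.9/7 = 133.9857
Ratio to trend: 178.2 / 133.9857 = 1.33

1.33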